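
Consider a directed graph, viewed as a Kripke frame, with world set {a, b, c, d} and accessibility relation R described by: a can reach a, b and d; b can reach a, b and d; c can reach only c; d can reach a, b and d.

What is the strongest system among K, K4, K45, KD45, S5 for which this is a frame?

S5

Transitive (axiom 4): yes — every two-step R-path is closed by a direct edge.
Euclidean (axiom 5): yes — any two successors of a common world are R-related.
Serial (axiom D): yes — every world has a successor (e.g. a R a).
Reflexive (axiom T): yes — every world is R-related to itself.
So F validates K, K4, K45, KD45, S5. The strongest is S5.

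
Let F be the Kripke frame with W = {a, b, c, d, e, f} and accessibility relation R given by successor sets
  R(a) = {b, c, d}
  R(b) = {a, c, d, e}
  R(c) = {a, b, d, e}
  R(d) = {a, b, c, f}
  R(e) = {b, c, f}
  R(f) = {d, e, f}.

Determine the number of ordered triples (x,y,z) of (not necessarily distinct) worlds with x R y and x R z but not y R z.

Enumerating: (a,b,b), (a,c,c), (a,d,d), (b,a,a), (b,a,e), (b,c,c), (b,d,d), (b,d,e), (b,e,a), (b,e,d), (b,e,e), (c,a,a), … and 26 more.
Total: 38.

38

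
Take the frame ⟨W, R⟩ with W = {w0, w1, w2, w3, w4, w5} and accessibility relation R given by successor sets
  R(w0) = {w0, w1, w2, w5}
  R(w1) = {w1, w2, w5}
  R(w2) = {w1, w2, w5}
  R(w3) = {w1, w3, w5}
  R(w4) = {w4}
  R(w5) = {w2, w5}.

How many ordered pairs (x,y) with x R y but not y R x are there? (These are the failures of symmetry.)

Enumerating: (w0,w1), (w0,w2), (w0,w5), (w1,w5), (w3,w1), (w3,w5).

6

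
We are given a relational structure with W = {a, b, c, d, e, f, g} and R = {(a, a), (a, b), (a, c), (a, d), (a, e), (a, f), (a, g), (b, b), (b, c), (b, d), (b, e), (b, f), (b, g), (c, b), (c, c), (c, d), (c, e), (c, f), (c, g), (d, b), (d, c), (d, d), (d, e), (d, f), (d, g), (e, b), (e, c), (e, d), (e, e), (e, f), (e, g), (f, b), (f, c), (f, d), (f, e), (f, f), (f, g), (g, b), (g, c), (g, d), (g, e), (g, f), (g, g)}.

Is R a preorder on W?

Reflexive: yes — every world is R-related to itself.
Transitive: yes — every two-step R-path is closed by a direct edge.
So R is a preorder.

Yes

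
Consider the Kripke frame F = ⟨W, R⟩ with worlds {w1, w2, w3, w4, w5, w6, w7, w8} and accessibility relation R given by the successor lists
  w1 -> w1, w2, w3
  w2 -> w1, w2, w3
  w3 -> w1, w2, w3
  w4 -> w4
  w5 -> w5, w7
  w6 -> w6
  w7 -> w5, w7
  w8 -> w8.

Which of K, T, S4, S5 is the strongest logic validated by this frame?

Reflexive (axiom T): yes — every world is R-related to itself.
Transitive (axiom 4): yes — every two-step R-path is closed by a direct edge.
Euclidean (axiom 5): yes — any two successors of a common world are R-related.
So F validates K, T, S4, S5. The strongest is S5.

S5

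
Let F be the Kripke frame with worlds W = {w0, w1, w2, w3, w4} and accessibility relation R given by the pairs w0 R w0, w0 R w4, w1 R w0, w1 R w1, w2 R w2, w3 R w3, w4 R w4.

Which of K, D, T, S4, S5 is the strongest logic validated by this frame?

Serial (axiom D): yes — every world has a successor (e.g. w0 R w0).
Reflexive (axiom T): yes — every world is R-related to itself.
Transitive (axiom 4): no — w1 R w0 and w0 R w4, but not w1 R w4.
Euclidean (axiom 5): no — w0 R w4 and w0 R w0, but not w4 R w0.
So F validates K, D, T; S4 would additionally require R to be transitive. The strongest is T.

T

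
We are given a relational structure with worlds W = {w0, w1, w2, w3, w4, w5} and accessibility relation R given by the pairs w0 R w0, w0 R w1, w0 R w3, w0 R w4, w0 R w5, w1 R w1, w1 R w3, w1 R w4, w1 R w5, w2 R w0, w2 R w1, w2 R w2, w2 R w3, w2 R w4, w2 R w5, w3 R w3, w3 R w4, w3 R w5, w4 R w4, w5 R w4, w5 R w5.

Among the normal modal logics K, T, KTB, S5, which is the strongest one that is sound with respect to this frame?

T

Reflexive (axiom T): yes — every world is R-related to itself.
Symmetric (axiom B): no — w0 R w1 but not w1 R w0.
Euclidean (axiom 5): no — w0 R w3 and w0 R w1, but not w3 R w1.
So F validates K, T; KTB would additionally require R to be symmetric. The strongest is T.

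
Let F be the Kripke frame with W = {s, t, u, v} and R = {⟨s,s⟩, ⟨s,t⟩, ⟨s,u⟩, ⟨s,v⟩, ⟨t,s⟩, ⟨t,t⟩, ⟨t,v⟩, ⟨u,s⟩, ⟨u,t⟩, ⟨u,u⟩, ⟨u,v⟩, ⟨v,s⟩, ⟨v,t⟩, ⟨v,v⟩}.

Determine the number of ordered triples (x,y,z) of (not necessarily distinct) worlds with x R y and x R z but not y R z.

4

Enumerating: (s,t,u), (s,v,u), (u,t,u), (u,v,u).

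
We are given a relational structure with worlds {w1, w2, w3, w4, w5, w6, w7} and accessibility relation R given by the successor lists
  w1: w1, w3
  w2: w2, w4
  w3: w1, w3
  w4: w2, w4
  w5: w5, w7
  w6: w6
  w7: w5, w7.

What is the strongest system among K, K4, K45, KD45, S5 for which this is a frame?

Transitive (axiom 4): yes — every two-step R-path is closed by a direct edge.
Euclidean (axiom 5): yes — any two successors of a common world are R-related.
Serial (axiom D): yes — every world has a successor (e.g. w1 R w1).
Reflexive (axiom T): yes — every world is R-related to itself.
So F validates K, K4, K45, KD45, S5. The strongest is S5.

S5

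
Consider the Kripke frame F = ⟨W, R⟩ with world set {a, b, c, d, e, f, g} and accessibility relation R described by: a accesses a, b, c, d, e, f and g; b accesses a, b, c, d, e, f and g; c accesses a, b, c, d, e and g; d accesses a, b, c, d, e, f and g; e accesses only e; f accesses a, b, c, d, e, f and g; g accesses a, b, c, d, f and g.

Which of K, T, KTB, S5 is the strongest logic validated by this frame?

Reflexive (axiom T): yes — every world is R-related to itself.
Symmetric (axiom B): no — a R e but not e R a.
Euclidean (axiom 5): no — a R c and a R f, but not c R f.
So F validates K, T; KTB would additionally require R to be symmetric. The strongest is T.

T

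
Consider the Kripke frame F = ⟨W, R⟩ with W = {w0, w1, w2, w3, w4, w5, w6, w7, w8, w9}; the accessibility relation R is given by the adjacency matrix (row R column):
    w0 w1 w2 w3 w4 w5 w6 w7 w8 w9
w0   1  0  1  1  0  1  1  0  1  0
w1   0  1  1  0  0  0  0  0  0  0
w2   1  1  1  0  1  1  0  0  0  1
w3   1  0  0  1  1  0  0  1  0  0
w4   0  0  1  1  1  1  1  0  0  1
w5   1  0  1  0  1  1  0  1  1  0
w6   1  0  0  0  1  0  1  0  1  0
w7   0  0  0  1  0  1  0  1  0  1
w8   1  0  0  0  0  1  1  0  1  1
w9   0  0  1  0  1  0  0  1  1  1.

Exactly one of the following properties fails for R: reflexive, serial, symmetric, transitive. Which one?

Reflexive: yes — every world is R-related to itself.
Serial: yes — every world has a successor (e.g. w0 R w0).
Symmetric: yes — every pair in R has its reverse in R.
Transitive: no — w0 R w2 and w2 R w1, but not w0 R w1.
Only transitive fails.

transitive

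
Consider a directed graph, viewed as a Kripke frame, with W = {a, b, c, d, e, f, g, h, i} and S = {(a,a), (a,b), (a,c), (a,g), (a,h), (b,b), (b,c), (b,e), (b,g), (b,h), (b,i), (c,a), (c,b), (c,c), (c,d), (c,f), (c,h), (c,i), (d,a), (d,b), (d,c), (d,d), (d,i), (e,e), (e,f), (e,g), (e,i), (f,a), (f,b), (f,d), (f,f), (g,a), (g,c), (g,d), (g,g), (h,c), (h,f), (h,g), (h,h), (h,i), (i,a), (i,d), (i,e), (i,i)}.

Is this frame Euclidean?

No

Euclidean: no — a S c and a S g, but not c S g.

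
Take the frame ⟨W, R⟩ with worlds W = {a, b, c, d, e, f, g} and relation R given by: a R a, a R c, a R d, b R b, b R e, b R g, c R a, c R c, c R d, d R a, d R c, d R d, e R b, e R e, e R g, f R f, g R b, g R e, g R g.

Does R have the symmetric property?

Yes

Symmetric: yes — every pair in R has its reverse in R.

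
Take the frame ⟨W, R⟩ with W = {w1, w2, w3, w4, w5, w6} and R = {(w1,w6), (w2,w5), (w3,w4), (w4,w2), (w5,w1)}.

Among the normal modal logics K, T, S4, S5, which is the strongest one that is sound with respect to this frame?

K

Reflexive (axiom T): no — w1 is not related to itself.
Transitive (axiom 4): no — w2 R w5 and w5 R w1, but not w2 R w1.
Euclidean (axiom 5): no — w1 R w6 and w1 R w6, but not w6 R w6.
So F validates K; T would additionally require R to be reflexive. The strongest is K.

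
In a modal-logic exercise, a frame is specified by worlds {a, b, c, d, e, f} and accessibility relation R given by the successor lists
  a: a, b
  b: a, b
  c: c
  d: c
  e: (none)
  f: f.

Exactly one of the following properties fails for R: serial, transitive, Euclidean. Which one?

serial

Serial: no — e has no R-successor.
Transitive: yes — every two-step R-path is closed by a direct edge.
Euclidean: yes — any two successors of a common world are R-related.
Only serial fails.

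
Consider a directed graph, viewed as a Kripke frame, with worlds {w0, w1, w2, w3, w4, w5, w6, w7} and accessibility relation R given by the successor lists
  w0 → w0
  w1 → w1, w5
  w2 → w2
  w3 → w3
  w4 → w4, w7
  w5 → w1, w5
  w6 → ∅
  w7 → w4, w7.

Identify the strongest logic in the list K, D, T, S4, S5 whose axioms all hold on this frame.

K

Serial (axiom D): no — w6 has no R-successor.
Reflexive (axiom T): no — w6 is not related to itself.
Transitive (axiom 4): yes — every two-step R-path is closed by a direct edge.
Euclidean (axiom 5): yes — any two successors of a common world are R-related.
So F validates K; D would additionally require R to be serial. The strongest is K.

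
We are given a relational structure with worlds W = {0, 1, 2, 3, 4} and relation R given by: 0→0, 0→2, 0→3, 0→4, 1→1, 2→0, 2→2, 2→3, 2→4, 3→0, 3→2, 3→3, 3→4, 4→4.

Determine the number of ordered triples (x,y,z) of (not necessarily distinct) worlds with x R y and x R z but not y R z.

Enumerating: (0,4,0), (0,4,2), (0,4,3), (2,4,0), (2,4,2), (2,4,3), (3,4,0), (3,4,2), (3,4,3).

9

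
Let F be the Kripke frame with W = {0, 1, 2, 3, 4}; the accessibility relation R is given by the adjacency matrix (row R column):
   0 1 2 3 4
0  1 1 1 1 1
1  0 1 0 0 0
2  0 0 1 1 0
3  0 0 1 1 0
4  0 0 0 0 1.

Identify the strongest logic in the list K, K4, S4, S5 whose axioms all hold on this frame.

Transitive (axiom 4): yes — every two-step R-path is closed by a direct edge.
Reflexive (axiom T): yes — every world is R-related to itself.
Euclidean (axiom 5): no — 0 R 1 and 0 R 2, but not 1 R 2.
So F validates K, K4, S4; S5 would additionally require R to be Euclidean. The strongest is S4.

S4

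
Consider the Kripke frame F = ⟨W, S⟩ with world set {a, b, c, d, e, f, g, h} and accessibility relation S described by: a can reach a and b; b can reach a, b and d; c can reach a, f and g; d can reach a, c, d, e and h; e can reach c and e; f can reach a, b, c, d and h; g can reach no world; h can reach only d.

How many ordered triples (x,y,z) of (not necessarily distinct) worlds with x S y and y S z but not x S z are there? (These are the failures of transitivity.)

22

Enumerating: (a,b,d), (b,d,c), (b,d,e), (b,d,h), (c,a,b), (c,f,b), (c,f,c), (c,f,d), (c,f,h), (d,a,b), (d,c,f), (d,c,g), … and 10 more.
Total: 22.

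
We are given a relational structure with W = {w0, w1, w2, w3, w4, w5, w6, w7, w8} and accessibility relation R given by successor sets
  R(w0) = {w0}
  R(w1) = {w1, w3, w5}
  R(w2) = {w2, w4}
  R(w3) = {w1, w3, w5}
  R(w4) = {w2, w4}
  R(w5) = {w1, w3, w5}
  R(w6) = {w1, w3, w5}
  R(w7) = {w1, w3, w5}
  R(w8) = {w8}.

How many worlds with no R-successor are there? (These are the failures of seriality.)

0

R is serial; there are no such worlds.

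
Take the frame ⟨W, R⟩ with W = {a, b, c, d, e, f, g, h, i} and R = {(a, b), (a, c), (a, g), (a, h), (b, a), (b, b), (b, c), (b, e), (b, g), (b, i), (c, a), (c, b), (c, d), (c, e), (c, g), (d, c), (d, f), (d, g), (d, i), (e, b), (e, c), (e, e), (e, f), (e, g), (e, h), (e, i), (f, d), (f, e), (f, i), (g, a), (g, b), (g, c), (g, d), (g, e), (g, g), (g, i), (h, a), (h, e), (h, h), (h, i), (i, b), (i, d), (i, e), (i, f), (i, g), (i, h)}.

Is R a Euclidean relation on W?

No

Euclidean: no — a R b and a R h, but not b R h.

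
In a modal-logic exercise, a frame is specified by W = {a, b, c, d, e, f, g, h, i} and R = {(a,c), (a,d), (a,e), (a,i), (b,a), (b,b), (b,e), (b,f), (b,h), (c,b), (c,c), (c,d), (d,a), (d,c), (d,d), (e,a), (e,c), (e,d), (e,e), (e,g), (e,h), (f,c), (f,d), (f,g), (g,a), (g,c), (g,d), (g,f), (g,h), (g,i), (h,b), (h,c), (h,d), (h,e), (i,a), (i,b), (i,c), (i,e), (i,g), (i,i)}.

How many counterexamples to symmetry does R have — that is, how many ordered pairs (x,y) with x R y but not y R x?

19

Enumerating: (a,c), (b,a), (b,e), (b,f), (c,b), (e,c), (e,d), (e,g), (f,c), (f,d), (g,a), (g,c), … and 7 more.
Total: 19.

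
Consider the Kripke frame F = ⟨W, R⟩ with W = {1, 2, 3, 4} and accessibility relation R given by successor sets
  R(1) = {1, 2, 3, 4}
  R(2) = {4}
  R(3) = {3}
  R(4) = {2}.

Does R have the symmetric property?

Symmetric: no — 1 R 2 but not 2 R 1.

No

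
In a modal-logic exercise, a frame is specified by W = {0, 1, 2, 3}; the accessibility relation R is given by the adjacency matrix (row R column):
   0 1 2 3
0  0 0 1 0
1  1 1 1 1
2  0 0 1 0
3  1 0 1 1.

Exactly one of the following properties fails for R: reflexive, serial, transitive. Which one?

Reflexive: no — 0 is not related to itself.
Serial: yes — every world has a successor (e.g. 0 R 2).
Transitive: yes — every two-step R-path is closed by a direct edge.
Only reflexive fails.

reflexive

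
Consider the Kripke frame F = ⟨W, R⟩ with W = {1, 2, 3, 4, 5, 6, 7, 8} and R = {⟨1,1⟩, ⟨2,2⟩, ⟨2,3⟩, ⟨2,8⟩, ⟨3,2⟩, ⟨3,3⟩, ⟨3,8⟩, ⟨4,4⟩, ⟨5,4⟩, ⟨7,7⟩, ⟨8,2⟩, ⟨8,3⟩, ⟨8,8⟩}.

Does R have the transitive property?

Transitive: yes — every two-step R-path is closed by a direct edge.

Yes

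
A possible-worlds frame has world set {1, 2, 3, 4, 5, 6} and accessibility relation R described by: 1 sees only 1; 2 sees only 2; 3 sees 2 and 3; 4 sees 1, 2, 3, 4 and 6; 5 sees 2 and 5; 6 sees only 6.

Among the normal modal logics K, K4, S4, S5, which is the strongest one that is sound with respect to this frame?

Transitive (axiom 4): yes — every two-step R-path is closed by a direct edge.
Reflexive (axiom T): yes — every world is R-related to itself.
Euclidean (axiom 5): no — 4 R 1 and 4 R 2, but not 1 R 2.
So F validates K, K4, S4; S5 would additionally require R to be Euclidean. The strongest is S4.

S4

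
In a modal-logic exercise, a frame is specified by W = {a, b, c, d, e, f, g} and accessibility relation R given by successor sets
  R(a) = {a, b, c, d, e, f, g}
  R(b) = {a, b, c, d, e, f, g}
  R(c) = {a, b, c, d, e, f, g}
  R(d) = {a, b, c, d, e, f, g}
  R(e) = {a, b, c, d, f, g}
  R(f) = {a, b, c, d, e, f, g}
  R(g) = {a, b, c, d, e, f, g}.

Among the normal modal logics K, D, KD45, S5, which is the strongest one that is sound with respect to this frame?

Serial (axiom D): yes — every world has a successor (e.g. a R a).
Transitive (axiom 4): no — e R a and a R e, but not e R e.
Euclidean (axiom 5): no — a R e and a R e, but not e R e.
Reflexive (axiom T): no — e is not related to itself.
So F validates K, D; KD45 would additionally require R to be Euclidean and transitive. The strongest is D.

D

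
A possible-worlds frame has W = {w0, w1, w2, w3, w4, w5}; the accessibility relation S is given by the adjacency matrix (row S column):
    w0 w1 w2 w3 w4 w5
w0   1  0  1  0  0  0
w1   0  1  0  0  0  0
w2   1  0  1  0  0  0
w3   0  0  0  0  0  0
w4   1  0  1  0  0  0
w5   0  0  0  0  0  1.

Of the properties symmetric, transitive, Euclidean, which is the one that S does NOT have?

symmetric

Symmetric: no — w4 S w0 but not w0 S w4.
Transitive: yes — every two-step S-path is closed by a direct edge.
Euclidean: yes — any two successors of a common world are S-related.
Only symmetric fails.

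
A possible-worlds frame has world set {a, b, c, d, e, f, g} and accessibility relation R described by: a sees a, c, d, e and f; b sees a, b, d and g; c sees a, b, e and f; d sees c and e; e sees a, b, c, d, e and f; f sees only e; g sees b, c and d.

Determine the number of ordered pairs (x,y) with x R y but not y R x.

Enumerating: (a,d), (a,f), (b,a), (b,d), (c,b), (c,f), (d,c), (e,b), (g,c), (g,d).

10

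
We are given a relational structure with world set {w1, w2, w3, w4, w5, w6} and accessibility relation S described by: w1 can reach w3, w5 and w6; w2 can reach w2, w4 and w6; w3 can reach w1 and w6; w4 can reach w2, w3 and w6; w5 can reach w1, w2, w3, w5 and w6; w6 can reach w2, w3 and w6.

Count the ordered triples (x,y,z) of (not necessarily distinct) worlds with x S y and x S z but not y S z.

23

Enumerating: (w1,w3,w3), (w1,w3,w5), (w1,w6,w5), (w2,w4,w4), (w2,w6,w4), (w3,w1,w1), (w3,w6,w1), (w4,w2,w3), (w4,w3,w2), (w4,w3,w3), (w5,w1,w1), (w5,w1,w2), … and 11 more.
Total: 23.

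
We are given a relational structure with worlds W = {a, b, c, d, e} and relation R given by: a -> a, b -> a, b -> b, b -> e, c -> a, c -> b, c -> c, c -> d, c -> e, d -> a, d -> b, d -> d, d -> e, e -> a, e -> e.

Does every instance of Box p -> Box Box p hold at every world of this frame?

Yes

The schema 4 characterises exactly the transitive frames.
Transitive: yes — every two-step R-path is closed by a direct edge.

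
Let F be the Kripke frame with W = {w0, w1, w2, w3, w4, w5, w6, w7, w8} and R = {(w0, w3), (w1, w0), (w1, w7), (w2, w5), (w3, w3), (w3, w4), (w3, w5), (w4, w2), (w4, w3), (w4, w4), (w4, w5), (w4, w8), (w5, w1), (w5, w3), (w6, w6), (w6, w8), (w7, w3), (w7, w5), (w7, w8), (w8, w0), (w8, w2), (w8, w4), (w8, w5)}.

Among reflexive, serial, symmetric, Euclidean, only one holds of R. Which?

serial

Reflexive: no — w0 is not related to itself.
Serial: yes — every world has a successor (e.g. w0 R w3).
Symmetric: no — w0 R w3 but not w3 R w0.
Euclidean: no — w1 R w0 and w1 R w7, but not w0 R w7.
Only serial holds.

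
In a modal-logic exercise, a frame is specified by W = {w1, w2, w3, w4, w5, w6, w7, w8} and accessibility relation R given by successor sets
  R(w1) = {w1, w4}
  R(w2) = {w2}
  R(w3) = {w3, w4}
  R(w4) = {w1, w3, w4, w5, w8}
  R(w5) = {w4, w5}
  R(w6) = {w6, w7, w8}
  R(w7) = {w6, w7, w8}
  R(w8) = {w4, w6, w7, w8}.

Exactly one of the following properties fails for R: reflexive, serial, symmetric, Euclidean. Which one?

Euclidean

Reflexive: yes — every world is R-related to itself.
Serial: yes — every world has a successor (e.g. w1 R w1).
Symmetric: yes — every pair in R has its reverse in R.
Euclidean: no — w4 R w1 and w4 R w3, but not w1 R w3.
Only Euclidean fails.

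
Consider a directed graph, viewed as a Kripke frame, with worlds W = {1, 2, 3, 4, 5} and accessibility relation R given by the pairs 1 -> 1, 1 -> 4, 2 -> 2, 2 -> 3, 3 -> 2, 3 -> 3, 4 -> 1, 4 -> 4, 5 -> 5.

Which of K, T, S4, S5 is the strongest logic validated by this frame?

Reflexive (axiom T): yes — every world is R-related to itself.
Transitive (axiom 4): yes — every two-step R-path is closed by a direct edge.
Euclidean (axiom 5): yes — any two successors of a common world are R-related.
So F validates K, T, S4, S5. The strongest is S5.

S5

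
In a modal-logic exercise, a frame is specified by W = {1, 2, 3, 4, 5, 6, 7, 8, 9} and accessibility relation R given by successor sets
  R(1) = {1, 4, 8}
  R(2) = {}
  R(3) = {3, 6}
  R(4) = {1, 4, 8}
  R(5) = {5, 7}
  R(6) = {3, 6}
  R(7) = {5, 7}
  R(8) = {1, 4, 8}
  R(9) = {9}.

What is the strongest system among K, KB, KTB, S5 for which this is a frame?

Symmetric (axiom B): yes — every pair in R has its reverse in R.
Reflexive (axiom T): no — 2 is not related to itself.
Euclidean (axiom 5): yes — any two successors of a common world are R-related.
So F validates K, KB; KTB would additionally require R to be reflexive. The strongest is KB.

KB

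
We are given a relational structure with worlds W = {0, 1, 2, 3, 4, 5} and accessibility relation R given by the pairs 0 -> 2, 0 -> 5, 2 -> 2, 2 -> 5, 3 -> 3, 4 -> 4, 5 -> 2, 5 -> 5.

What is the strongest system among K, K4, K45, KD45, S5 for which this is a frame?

Transitive (axiom 4): yes — every two-step R-path is closed by a direct edge.
Euclidean (axiom 5): yes — any two successors of a common world are R-related.
Serial (axiom D): no — 1 has no R-successor.
Reflexive (axiom T): no — 0 is not related to itself.
So F validates K, K4, K45; KD45 would additionally require R to be serial. The strongest is K45.

K45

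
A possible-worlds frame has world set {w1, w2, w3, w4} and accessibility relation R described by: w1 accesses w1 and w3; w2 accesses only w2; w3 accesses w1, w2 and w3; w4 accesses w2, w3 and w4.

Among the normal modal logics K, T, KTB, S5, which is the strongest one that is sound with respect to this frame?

Reflexive (axiom T): yes — every world is R-related to itself.
Symmetric (axiom B): no — w3 R w2 but not w2 R w3.
Euclidean (axiom 5): no — w3 R w1 and w3 R w2, but not w1 R w2.
So F validates K, T; KTB would additionally require R to be symmetric. The strongest is T.

T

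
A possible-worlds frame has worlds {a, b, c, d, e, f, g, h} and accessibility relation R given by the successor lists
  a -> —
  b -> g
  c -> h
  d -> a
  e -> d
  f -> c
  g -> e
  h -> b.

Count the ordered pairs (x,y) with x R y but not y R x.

7

Enumerating: (b,g), (c,h), (d,a), (e,d), (f,c), (g,e), (h,b).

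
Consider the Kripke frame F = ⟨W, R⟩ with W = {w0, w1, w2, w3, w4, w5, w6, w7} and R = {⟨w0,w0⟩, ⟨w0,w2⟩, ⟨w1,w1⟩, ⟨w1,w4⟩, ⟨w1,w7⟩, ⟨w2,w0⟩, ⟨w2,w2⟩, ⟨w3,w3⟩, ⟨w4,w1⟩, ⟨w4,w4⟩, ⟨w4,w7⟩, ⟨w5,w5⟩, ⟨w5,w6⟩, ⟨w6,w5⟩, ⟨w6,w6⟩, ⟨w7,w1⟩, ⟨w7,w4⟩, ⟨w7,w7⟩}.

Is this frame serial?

Yes

Serial: yes — every world has a successor (e.g. w0 R w0).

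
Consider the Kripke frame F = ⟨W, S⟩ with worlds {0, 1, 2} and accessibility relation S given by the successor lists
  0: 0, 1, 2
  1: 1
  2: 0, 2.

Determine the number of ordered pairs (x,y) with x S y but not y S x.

1

Enumerating: (0,1).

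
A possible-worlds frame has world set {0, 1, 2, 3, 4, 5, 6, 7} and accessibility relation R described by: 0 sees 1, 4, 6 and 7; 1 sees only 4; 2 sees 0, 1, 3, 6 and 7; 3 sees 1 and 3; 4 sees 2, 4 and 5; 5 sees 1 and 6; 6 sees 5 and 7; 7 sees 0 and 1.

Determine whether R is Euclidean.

Euclidean: no — 0 R 1 and 0 R 6, but not 1 R 6.

No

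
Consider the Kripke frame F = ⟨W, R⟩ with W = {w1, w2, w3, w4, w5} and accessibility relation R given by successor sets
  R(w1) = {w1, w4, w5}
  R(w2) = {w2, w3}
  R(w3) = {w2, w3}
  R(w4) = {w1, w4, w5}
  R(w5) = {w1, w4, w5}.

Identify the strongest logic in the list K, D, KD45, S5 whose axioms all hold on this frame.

Serial (axiom D): yes — every world has a successor (e.g. w1 R w1).
Transitive (axiom 4): yes — every two-step R-path is closed by a direct edge.
Euclidean (axiom 5): yes — any two successors of a common world are R-related.
Reflexive (axiom T): yes — every world is R-related to itself.
So F validates K, D, KD45, S5. The strongest is S5.

S5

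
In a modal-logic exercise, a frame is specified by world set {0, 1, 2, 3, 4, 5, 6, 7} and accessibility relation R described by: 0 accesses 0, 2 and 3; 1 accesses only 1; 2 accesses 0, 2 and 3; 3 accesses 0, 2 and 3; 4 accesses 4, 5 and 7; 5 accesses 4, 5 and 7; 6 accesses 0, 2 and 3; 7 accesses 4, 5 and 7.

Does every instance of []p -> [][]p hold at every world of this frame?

Axiom 4 corresponds to the accessibility relation being transitive.
Transitive: yes — every two-step R-path is closed by a direct edge.

Yes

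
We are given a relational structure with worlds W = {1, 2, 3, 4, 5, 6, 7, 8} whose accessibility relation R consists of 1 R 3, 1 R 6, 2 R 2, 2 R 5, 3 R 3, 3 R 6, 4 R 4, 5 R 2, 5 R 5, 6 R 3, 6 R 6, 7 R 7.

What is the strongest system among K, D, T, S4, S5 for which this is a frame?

Serial (axiom D): no — 8 has no R-successor.
Reflexive (axiom T): no — 1 is not related to itself.
Transitive (axiom 4): yes — every two-step R-path is closed by a direct edge.
Euclidean (axiom 5): yes — any two successors of a common world are R-related.
So F validates K; D would additionally require R to be serial. The strongest is K.

K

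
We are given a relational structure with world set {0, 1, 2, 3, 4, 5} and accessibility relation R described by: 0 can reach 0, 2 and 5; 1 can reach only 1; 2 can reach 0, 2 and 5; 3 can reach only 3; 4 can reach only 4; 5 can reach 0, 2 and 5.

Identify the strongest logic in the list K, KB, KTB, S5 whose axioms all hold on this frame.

Symmetric (axiom B): yes — every pair in R has its reverse in R.
Reflexive (axiom T): yes — every world is R-related to itself.
Euclidean (axiom 5): yes — any two successors of a common world are R-related.
So F validates K, KB, KTB, S5. The strongest is S5.

S5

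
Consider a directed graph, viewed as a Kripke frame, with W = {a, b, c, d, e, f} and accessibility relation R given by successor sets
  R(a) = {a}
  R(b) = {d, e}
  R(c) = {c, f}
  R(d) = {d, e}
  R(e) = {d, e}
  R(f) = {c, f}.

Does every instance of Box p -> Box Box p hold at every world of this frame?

The schema 4 characterises exactly the transitive frames.
Transitive: yes — every two-step R-path is closed by a direct edge.

Yes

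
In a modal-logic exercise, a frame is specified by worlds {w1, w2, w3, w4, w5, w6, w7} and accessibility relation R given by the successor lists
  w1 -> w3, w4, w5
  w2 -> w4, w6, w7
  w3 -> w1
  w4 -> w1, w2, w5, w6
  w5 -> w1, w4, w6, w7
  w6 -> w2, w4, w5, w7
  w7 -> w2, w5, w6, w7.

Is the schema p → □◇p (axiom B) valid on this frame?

By correspondence theory, B is valid on a frame iff R is symmetric.
Symmetric: yes — every pair in R has its reverse in R.

Yes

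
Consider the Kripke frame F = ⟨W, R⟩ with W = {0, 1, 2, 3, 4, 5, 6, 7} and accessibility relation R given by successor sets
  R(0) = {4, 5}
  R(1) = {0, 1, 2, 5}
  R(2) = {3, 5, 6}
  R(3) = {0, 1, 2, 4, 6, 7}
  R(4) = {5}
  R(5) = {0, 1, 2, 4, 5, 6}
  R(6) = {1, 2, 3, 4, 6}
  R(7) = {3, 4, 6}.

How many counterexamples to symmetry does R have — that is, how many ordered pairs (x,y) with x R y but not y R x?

11

Enumerating: (0,4), (1,0), (1,2), (3,0), (3,1), (3,4), (5,6), (6,1), (6,4), (7,4), (7,6).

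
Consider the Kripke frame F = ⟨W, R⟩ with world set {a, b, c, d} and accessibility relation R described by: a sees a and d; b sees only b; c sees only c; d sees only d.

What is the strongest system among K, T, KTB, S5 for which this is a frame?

T

Reflexive (axiom T): yes — every world is R-related to itself.
Symmetric (axiom B): no — a R d but not d R a.
Euclidean (axiom 5): no — a R d and a R a, but not d R a.
So F validates K, T; KTB would additionally require R to be symmetric. The strongest is T.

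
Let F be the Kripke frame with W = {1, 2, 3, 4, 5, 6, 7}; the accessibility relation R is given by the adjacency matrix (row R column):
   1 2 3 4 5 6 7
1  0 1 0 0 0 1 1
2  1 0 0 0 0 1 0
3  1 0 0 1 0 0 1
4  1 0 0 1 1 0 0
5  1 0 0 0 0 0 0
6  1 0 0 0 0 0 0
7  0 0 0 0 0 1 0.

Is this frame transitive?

No

Transitive: no — 2 R 1 and 1 R 7, but not 2 R 7.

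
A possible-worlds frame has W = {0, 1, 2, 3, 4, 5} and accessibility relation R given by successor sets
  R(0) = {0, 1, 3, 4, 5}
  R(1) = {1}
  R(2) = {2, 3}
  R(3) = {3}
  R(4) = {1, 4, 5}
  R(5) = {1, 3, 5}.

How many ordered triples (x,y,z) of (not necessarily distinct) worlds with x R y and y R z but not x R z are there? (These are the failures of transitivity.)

1

Enumerating: (4,5,3).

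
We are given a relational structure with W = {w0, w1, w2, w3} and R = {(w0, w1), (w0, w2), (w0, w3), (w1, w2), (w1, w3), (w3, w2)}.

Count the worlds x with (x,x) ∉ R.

4

Enumerating: w0, w1, w2, w3.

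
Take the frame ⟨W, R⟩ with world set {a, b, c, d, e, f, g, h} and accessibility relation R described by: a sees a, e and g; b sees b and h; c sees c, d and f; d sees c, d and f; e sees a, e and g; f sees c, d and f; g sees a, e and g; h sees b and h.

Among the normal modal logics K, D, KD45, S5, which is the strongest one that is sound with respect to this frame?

S5

Serial (axiom D): yes — every world has a successor (e.g. a R a).
Transitive (axiom 4): yes — every two-step R-path is closed by a direct edge.
Euclidean (axiom 5): yes — any two successors of a common world are R-related.
Reflexive (axiom T): yes — every world is R-related to itself.
So F validates K, D, KD45, S5. The strongest is S5.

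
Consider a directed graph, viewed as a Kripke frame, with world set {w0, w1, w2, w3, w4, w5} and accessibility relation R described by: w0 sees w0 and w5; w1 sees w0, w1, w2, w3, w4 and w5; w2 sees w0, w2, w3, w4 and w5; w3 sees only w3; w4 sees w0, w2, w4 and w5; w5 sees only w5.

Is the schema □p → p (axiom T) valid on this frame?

By correspondence theory, T is valid on a frame iff R is reflexive.
Reflexive: yes — every world is R-related to itself.

Yes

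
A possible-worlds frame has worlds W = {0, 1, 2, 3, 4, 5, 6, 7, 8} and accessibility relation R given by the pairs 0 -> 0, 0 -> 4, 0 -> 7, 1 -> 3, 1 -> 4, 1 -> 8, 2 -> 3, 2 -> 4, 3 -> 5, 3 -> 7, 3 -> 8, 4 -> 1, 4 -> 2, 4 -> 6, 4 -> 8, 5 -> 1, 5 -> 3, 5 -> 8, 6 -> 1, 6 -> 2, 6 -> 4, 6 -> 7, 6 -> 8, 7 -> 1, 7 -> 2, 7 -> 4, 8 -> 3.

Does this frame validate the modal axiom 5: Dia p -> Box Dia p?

No

Axiom 5 corresponds to the accessibility relation being Euclidean.
Euclidean: no — 0 R 4 and 0 R 7, but not 4 R 7.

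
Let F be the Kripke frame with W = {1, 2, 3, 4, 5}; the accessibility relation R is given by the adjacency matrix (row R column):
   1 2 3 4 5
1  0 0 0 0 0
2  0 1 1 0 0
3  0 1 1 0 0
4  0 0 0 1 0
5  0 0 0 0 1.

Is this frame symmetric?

Symmetric: yes — every pair in R has its reverse in R.

Yes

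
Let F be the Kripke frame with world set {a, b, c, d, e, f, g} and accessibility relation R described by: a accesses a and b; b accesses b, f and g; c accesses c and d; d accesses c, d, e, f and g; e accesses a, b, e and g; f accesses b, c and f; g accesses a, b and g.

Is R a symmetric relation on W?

Symmetric: no — a R b but not b R a.

No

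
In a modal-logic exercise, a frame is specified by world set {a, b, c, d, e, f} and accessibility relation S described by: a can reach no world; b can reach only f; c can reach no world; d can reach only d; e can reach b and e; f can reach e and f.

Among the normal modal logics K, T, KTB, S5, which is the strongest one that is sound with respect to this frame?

Reflexive (axiom T): no — a is not related to itself.
Symmetric (axiom B): no — b S f but not f S b.
Euclidean (axiom 5): no — e S b and e S b, but not b S b.
So F validates K; T would additionally require S to be reflexive. The strongest is K.

K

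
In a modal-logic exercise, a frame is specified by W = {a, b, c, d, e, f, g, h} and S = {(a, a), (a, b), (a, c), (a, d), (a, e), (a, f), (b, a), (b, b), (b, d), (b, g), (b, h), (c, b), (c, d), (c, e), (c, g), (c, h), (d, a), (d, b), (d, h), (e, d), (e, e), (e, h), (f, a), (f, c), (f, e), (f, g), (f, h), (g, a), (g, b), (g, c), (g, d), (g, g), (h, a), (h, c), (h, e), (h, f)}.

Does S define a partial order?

Reflexive: no — c is not related to itself.
Transitive: no — a S b and b S g, but not a S g.
Antisymmetric: no — a S b and b S a with a ≠ b.
So S is not a partial order.

No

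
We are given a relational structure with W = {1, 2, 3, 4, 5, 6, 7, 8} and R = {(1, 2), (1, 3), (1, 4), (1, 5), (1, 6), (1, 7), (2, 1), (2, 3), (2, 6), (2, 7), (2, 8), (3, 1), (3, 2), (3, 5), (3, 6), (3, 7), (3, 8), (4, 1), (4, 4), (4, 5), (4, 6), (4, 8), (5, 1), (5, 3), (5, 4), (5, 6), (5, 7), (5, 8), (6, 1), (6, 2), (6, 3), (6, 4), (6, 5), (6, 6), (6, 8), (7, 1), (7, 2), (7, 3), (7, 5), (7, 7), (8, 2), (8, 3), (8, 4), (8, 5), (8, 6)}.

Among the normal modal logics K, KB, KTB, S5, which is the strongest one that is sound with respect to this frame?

KB

Symmetric (axiom B): yes — every pair in R has its reverse in R.
Reflexive (axiom T): no — 1 is not related to itself.
Euclidean (axiom 5): no — 1 R 2 and 1 R 4, but not 2 R 4.
So F validates K, KB; KTB would additionally require R to be reflexive. The strongest is KB.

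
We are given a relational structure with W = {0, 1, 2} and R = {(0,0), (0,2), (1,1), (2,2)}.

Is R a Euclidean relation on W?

Euclidean: no — 0 R 2 and 0 R 0, but not 2 R 0.

No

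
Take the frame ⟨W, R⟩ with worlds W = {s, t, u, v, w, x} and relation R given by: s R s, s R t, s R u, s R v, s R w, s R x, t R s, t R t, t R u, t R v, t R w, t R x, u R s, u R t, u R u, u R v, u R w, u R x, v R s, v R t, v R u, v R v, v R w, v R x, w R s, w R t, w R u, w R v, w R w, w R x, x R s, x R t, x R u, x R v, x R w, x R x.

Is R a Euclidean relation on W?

Euclidean: yes — any two successors of a common world are R-related.

Yes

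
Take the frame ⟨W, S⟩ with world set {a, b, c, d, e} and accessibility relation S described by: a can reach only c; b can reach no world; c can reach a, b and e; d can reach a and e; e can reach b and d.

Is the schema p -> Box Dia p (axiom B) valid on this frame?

No

Axiom B corresponds to the accessibility relation being symmetric.
Symmetric: no — c S b but not b S c.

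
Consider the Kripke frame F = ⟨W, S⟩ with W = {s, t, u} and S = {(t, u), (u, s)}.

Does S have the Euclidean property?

Euclidean: no — t S u and t S u, but not u S u.

No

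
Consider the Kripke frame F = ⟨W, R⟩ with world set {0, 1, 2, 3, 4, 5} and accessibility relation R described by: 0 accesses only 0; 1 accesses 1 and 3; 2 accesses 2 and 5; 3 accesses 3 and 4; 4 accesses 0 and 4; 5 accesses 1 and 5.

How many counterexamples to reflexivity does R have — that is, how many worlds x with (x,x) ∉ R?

0

R is reflexive; there are no such worlds.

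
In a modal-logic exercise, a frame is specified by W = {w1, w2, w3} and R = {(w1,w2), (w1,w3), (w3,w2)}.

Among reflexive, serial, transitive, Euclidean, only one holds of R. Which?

Reflexive: no — w1 is not related to itself.
Serial: no — w2 has no R-successor.
Transitive: yes — every two-step R-path is closed by a direct edge.
Euclidean: no — w1 R w2 and w1 R w3, but not w2 R w3.
Only transitive holds.

transitive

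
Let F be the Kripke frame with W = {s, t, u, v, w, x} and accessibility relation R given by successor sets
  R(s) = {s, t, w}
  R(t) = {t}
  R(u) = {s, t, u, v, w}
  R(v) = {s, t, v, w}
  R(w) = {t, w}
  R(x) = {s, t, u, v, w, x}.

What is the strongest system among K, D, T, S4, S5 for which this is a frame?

Serial (axiom D): yes — every world has a successor (e.g. s R s).
Reflexive (axiom T): yes — every world is R-related to itself.
Transitive (axiom 4): yes — every two-step R-path is closed by a direct edge.
Euclidean (axiom 5): no — s R t and s R w, but not t R w.
So F validates K, D, T, S4; S5 would additionally require R to be Euclidean. The strongest is S4.

S4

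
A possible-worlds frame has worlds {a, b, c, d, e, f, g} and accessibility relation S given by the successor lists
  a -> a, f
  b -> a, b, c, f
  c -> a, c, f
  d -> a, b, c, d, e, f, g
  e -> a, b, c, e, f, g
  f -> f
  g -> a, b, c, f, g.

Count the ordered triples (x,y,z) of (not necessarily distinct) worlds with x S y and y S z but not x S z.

S is transitive; there are no such tuples.

0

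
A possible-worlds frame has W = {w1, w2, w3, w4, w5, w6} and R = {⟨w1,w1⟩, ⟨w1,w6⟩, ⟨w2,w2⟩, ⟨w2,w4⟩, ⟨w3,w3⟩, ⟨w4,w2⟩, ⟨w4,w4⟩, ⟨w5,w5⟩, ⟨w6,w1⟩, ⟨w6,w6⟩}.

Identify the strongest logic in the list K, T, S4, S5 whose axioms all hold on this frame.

Reflexive (axiom T): yes — every world is R-related to itself.
Transitive (axiom 4): yes — every two-step R-path is closed by a direct edge.
Euclidean (axiom 5): yes — any two successors of a common world are R-related.
So F validates K, T, S4, S5. The strongest is S5.

S5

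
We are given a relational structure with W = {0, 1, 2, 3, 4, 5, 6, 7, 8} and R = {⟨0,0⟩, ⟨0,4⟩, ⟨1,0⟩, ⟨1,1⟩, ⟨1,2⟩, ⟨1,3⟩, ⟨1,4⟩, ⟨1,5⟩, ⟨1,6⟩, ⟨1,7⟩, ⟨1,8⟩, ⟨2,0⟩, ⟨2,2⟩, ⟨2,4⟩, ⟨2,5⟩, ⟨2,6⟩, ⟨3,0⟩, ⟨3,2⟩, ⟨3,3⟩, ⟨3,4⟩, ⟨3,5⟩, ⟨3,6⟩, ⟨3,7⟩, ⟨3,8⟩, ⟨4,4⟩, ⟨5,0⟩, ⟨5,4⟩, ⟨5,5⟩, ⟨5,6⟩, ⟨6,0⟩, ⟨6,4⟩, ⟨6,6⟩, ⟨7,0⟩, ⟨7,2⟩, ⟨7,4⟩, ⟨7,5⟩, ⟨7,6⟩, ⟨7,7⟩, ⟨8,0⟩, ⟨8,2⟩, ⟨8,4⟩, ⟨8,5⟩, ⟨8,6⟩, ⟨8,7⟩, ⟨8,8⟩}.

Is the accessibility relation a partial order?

Yes

Reflexive: yes — every world is R-related to itself.
Transitive: yes — every two-step R-path is closed by a direct edge.
Antisymmetric: yes — no distinct pair is related both ways.
So R is a partial order.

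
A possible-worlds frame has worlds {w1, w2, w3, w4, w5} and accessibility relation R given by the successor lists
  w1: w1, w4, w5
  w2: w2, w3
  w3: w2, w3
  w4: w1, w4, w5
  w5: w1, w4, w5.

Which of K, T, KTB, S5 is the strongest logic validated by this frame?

Reflexive (axiom T): yes — every world is R-related to itself.
Symmetric (axiom B): yes — every pair in R has its reverse in R.
Euclidean (axiom 5): yes — any two successors of a common world are R-related.
So F validates K, T, KTB, S5. The strongest is S5.

S5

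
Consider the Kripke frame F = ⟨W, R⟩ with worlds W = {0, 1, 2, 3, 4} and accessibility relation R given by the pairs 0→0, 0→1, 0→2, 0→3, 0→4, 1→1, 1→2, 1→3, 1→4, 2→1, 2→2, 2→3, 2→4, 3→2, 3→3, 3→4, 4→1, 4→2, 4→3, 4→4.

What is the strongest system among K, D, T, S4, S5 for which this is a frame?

T

Serial (axiom D): yes — every world has a successor (e.g. 0 R 0).
Reflexive (axiom T): yes — every world is R-related to itself.
Transitive (axiom 4): no — 3 R 2 and 2 R 1, but not 3 R 1.
Euclidean (axiom 5): no — 0 R 3 and 0 R 1, but not 3 R 1.
So F validates K, D, T; S4 would additionally require R to be transitive. The strongest is T.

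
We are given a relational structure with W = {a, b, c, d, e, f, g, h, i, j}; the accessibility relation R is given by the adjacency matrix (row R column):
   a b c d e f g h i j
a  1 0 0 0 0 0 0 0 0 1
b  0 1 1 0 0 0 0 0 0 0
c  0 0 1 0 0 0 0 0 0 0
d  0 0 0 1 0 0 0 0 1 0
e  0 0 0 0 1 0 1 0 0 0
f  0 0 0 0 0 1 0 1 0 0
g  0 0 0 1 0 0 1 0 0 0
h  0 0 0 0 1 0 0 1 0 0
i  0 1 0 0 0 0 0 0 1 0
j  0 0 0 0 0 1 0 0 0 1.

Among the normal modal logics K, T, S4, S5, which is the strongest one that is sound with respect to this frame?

T

Reflexive (axiom T): yes — every world is R-related to itself.
Transitive (axiom 4): no — a R j and j R f, but not a R f.
Euclidean (axiom 5): no — a R j and a R a, but not j R a.
So F validates K, T; S4 would additionally require R to be transitive. The strongest is T.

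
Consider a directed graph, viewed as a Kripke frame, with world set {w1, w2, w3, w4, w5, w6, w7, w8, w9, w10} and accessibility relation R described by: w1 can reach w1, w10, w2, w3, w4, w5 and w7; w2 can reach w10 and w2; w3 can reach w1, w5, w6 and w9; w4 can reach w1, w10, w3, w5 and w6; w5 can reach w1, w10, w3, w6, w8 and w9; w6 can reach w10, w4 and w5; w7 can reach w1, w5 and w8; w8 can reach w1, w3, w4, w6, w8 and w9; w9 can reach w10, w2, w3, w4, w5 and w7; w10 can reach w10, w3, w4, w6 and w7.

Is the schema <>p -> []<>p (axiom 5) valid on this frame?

Axiom 5 corresponds to the accessibility relation being Euclidean.
Euclidean: no — w1 R w10 and w1 R w2, but not w10 R w2.

No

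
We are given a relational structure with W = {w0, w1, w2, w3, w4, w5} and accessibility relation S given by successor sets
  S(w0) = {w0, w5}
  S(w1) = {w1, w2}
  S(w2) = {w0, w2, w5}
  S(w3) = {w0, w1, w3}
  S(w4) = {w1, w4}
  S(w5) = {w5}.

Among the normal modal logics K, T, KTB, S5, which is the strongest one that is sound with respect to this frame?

T

Reflexive (axiom T): yes — every world is S-related to itself.
Symmetric (axiom B): no — w0 S w5 but not w5 S w0.
Euclidean (axiom 5): no — w2 S w5 and w2 S w0, but not w5 S w0.
So F validates K, T; KTB would additionally require S to be symmetric. The strongest is T.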